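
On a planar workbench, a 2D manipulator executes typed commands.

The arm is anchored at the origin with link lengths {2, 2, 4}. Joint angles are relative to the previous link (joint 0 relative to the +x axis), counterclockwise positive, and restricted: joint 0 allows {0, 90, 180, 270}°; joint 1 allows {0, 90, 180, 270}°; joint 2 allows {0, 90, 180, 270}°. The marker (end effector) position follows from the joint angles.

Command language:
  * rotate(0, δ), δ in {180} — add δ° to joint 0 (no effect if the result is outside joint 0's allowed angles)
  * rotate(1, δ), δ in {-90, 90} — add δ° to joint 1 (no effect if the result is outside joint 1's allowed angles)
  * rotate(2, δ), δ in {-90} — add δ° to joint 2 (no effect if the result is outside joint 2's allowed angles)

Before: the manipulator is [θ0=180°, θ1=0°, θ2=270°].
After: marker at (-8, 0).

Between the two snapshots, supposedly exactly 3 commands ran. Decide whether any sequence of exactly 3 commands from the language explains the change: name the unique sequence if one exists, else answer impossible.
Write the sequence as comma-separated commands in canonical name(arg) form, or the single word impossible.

initial: [θ0=180°, θ1=0°, θ2=270°]
t=1 rotate(2, -90) ⇒ [θ0=180°, θ1=0°, θ2=180°]
t=2 rotate(2, -90) ⇒ [θ0=180°, θ1=0°, θ2=90°]
t=3 rotate(2, -90) ⇒ [θ0=180°, θ1=0°, θ2=0°]
no rival 3-sequence matches.

rotate(2, -90), rotate(2, -90), rotate(2, -90)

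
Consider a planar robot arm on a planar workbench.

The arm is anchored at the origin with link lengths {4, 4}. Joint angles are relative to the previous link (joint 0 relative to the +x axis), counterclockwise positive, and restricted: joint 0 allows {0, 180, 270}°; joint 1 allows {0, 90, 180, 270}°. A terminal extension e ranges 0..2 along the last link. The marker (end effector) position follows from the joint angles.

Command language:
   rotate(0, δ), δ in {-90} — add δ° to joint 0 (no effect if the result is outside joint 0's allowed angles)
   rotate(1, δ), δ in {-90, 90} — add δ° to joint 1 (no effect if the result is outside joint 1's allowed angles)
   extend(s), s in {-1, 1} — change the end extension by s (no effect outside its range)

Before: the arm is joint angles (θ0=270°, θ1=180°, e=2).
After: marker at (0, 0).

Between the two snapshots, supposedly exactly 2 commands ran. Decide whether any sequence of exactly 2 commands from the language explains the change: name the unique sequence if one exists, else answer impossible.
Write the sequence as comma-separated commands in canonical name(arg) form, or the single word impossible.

extend(-1), extend(-1)

start: joint angles (θ0=270°, θ1=180°, e=2)
[1] after extend(-1): joint angles (θ0=270°, θ1=180°, e=1)
[2] after extend(-1): joint angles (θ0=270°, θ1=180°, e=0)
no other 2-command option fits: unique.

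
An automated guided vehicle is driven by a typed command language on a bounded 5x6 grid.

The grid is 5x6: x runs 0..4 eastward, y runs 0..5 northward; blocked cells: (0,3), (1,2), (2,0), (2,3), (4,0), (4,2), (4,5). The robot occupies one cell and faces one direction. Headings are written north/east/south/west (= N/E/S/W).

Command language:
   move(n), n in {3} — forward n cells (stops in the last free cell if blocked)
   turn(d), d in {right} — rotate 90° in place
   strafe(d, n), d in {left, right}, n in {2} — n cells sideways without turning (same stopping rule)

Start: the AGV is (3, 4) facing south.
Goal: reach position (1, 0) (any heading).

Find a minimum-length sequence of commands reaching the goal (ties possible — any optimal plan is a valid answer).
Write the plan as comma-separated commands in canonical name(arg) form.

initial: (3, 4) facing south
t=1 move(3) ⇒ (3, 1) facing south
t=2 strafe(right, 2) ⇒ (1, 1) facing south
t=3 move(3) ⇒ (1, 0) facing south
no 2-step plan works, so 3 is optimal.

move(3), strafe(right, 2), move(3)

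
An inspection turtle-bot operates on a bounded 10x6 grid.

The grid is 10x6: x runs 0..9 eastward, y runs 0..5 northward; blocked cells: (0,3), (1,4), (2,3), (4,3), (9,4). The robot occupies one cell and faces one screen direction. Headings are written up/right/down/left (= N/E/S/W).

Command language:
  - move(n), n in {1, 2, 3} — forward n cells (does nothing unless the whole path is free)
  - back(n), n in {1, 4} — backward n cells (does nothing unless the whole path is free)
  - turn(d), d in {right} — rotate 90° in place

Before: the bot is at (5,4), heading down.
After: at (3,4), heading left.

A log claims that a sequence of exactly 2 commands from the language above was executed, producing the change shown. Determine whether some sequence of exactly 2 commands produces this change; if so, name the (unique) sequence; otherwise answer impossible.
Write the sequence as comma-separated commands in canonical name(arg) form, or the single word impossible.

key: position moved to (3,4) AND the heading swung to W — translation plus rotation needed
from: at (5,4), heading down
t=1 turn(right) ⇒ at (5,4), heading left
t=2 move(2) ⇒ at (3,4), heading left
no rival 2-sequence matches.

turn(right), move(2)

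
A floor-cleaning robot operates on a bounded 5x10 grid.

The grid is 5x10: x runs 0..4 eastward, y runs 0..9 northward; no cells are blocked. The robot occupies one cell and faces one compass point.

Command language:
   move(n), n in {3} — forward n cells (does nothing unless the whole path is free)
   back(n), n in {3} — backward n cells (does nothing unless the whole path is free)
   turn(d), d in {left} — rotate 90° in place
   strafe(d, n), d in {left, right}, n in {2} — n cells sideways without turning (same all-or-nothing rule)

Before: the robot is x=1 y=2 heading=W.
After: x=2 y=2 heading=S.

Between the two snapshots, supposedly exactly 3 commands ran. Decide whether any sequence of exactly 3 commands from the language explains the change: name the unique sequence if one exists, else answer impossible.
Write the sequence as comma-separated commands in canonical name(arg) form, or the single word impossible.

key: cell and facing (now S) both changed — the 3 commands mix motion and turning
t0: x=1 y=2 heading=W
1. back(3) → x=4 y=2 heading=W
2. turn(left) → x=4 y=2 heading=S
3. strafe(right, 2) → x=2 y=2 heading=S
uniquely the one of 125 3-step routes that fits.

back(3), turn(left), strafe(right, 2)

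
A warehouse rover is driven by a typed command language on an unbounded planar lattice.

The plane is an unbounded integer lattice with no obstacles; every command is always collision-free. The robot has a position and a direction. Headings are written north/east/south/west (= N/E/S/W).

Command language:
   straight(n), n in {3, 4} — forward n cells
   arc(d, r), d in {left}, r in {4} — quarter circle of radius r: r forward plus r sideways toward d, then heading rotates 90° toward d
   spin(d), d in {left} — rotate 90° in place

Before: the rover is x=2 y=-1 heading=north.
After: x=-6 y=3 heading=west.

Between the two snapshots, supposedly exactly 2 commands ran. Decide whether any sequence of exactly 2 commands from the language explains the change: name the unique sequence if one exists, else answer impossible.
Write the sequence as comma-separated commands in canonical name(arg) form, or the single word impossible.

arc(left, 4), straight(4)

key: cell and facing (now W) both changed — the 2 commands mix motion and turning
begin: x=2 y=-1 heading=north
[1] after arc(left, 4): x=-2 y=3 heading=west
[2] after straight(4): x=-6 y=3 heading=west
uniquely the one of 16 2-step routes that fits.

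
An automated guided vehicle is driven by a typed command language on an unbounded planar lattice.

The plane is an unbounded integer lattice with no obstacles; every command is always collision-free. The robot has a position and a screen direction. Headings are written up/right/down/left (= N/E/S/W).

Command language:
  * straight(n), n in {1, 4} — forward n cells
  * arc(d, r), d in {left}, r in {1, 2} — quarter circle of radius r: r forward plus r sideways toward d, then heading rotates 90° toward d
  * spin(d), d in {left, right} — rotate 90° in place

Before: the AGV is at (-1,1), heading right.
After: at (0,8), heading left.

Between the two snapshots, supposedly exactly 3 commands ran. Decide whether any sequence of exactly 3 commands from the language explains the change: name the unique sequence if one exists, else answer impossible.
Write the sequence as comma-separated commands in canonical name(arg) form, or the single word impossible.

key: position moved to (0,8) AND the heading swung to W — translation plus rotation needed
begin: at (-1,1), heading right
[1] after arc(left, 2): at (1,3), heading up
[2] after straight(4): at (1,7), heading up
[3] after arc(left, 1): at (0,8), heading left
no other 3-command option fits: unique.

arc(left, 2), straight(4), arc(left, 1)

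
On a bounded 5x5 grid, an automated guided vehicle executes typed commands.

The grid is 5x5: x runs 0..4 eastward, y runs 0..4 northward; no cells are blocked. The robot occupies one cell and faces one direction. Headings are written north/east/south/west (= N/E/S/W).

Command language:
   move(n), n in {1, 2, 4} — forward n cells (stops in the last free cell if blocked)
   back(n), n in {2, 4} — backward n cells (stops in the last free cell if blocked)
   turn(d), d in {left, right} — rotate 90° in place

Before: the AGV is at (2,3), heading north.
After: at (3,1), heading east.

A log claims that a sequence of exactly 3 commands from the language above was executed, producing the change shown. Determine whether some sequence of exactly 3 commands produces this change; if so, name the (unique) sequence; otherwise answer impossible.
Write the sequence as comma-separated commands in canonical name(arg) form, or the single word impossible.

key: cell and facing (now E) both changed — the 3 commands mix motion and turning
from: at (2,3), heading north
1. back(2) → at (2,1), heading north
2. turn(right) → at (2,1), heading east
3. move(1) → at (3,1), heading east
uniquely the one of 343 3-step routes that fits.

back(2), turn(right), move(1)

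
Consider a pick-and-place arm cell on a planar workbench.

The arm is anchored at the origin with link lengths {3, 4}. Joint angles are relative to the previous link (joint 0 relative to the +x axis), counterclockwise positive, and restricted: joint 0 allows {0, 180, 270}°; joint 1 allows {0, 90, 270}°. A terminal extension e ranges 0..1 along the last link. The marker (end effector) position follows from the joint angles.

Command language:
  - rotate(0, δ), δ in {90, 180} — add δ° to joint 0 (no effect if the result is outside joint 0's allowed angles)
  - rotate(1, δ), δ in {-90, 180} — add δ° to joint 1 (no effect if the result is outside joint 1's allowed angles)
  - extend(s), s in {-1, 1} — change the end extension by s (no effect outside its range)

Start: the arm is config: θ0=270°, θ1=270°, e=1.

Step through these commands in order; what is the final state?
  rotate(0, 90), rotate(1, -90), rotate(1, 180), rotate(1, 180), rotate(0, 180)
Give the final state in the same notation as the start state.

config: θ0=180°, θ1=270°, e=1

t0: config: θ0=270°, θ1=270°, e=1
[1] after rotate(0, 90): config: θ0=0°, θ1=270°, e=1
[2] after rotate(1, -90): config: θ0=0°, θ1=270°, e=1
[3] after rotate(1, 180): config: θ0=0°, θ1=90°, e=1
[4] after rotate(1, 180): config: θ0=0°, θ1=270°, e=1
[5] after rotate(0, 180): config: θ0=180°, θ1=270°, e=1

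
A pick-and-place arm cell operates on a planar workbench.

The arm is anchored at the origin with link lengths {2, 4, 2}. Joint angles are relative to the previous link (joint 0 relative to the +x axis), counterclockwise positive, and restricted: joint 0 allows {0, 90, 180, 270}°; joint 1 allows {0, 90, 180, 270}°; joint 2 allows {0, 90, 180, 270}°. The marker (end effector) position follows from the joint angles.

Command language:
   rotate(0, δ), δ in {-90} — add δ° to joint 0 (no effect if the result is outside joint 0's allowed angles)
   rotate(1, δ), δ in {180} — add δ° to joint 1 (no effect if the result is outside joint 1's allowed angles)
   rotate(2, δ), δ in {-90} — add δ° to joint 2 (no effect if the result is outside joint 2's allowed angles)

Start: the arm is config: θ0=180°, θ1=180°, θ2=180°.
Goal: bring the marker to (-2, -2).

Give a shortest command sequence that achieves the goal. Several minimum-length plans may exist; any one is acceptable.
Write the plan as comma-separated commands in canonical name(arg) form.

rotate(0, -90), rotate(0, -90), rotate(2, -90)

initial: config: θ0=180°, θ1=180°, θ2=180°
1. rotate(0, -90) → config: θ0=90°, θ1=180°, θ2=180°
2. rotate(0, -90) → config: θ0=0°, θ1=180°, θ2=180°
3. rotate(2, -90) → config: θ0=0°, θ1=180°, θ2=90°
minimal: 3 command(s), checked below 3.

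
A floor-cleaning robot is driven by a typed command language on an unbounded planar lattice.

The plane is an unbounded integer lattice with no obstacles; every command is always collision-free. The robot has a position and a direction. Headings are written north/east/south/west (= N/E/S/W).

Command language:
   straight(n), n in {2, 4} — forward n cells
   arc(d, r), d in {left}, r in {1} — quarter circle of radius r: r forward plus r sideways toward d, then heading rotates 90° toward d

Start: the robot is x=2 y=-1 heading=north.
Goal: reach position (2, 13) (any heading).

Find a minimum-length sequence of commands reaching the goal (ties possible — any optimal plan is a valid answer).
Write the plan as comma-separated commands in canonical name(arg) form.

t0: x=2 y=-1 heading=north
t=1 straight(2) ⇒ x=2 y=1 heading=north
t=2 straight(4) ⇒ x=2 y=5 heading=north
t=3 straight(4) ⇒ x=2 y=9 heading=north
t=4 straight(4) ⇒ x=2 y=13 heading=north
minimal: 4 command(s), checked below 4.

straight(2), straight(4), straight(4), straight(4)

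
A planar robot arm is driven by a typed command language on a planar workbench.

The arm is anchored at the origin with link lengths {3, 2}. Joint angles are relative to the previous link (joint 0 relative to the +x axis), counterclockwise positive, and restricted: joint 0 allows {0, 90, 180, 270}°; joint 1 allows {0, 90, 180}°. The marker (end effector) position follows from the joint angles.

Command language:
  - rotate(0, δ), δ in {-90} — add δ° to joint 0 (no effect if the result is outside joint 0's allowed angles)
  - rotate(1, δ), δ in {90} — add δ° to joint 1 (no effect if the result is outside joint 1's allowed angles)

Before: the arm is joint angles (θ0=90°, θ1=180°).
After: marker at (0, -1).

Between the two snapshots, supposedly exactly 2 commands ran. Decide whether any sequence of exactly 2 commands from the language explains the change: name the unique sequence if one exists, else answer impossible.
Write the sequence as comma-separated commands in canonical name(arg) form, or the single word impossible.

from: joint angles (θ0=90°, θ1=180°)
t=1 rotate(0, -90) ⇒ joint angles (θ0=0°, θ1=180°)
t=2 rotate(0, -90) ⇒ joint angles (θ0=270°, θ1=180°)
no other 2-command option fits: unique.

rotate(0, -90), rotate(0, -90)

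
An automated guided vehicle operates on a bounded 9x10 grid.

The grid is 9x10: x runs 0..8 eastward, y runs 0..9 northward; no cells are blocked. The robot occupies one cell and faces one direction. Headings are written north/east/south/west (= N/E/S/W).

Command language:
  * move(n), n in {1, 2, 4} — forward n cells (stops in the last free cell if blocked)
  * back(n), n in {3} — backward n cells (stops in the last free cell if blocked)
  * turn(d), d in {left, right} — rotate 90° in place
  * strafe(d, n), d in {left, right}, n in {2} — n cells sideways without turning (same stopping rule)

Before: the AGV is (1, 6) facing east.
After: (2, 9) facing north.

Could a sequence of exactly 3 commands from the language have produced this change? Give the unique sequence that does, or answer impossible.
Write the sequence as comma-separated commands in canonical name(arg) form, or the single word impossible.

move(1), turn(left), move(4)

key: cell and facing (now N) both changed — the 3 commands mix motion and turning
initial: (1, 6) facing east
[1] after move(1): (2, 6) facing east
[2] after turn(left): (2, 6) facing north
[3] after move(4): (2, 9) facing north
no rival 3-sequence matches.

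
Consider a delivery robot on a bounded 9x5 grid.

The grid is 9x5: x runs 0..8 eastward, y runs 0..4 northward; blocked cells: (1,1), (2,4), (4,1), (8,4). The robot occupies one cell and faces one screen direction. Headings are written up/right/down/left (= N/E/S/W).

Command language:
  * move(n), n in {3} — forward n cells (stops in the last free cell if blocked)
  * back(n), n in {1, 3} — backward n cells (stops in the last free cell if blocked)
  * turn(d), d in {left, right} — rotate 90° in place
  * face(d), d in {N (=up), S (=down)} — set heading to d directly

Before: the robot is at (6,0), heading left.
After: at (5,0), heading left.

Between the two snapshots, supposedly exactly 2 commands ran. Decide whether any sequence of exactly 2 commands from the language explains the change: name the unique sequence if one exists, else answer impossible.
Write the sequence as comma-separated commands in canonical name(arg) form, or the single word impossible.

back(3), move(3)

key: running move(3) before back(3) would end elsewhere — order is forced
start: at (6,0), heading left
t=1 back(3) ⇒ at (8,0), heading left
t=2 move(3) ⇒ at (5,0), heading left
uniquely the one of 49 2-step routes that fits.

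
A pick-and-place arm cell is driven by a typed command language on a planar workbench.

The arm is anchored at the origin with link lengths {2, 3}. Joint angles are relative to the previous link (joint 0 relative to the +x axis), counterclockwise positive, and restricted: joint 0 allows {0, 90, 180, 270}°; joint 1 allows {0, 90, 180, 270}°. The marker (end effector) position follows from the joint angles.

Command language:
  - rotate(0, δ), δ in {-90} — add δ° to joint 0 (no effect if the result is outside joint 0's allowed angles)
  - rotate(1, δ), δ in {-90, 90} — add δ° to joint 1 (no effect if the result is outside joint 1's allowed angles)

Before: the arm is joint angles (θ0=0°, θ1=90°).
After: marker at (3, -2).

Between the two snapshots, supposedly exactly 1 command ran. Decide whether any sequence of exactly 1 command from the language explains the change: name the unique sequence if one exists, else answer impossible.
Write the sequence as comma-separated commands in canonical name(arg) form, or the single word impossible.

rotate(0, -90)

begin: joint angles (θ0=0°, θ1=90°)
[1] after rotate(0, -90): joint angles (θ0=270°, θ1=90°)
no rival 1-sequence matches.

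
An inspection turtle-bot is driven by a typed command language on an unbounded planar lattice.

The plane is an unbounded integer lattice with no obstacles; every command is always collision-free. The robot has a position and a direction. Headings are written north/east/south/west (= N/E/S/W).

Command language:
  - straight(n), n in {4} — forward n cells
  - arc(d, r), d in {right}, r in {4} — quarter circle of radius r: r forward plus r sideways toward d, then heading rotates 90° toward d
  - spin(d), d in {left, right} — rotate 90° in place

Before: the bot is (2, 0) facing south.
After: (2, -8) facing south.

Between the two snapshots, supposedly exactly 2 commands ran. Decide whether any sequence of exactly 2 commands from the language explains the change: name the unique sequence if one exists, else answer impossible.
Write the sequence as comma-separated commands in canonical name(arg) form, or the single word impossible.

straight(4), straight(4)

key: heading stays S — no command in the sequence turns
from: (2, 0) facing south
step 1 (straight(4)): (2, -4) facing south
step 2 (straight(4)): (2, -8) facing south
no other 2-command option fits: unique.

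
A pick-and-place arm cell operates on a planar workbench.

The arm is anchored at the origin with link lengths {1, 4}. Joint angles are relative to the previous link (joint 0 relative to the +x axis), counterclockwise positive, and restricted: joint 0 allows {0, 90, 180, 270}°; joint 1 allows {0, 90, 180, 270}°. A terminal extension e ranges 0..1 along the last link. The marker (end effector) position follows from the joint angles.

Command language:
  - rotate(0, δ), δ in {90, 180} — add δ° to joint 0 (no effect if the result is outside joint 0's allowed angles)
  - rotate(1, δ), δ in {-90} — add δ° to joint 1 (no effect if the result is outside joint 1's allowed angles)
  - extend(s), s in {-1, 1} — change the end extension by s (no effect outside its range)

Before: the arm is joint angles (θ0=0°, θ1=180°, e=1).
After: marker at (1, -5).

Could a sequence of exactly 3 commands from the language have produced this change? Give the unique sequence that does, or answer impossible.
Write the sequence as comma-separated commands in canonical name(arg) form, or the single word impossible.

rotate(1, -90), rotate(1, -90), rotate(1, -90)

t0: joint angles (θ0=0°, θ1=180°, e=1)
t=1 rotate(1, -90) ⇒ joint angles (θ0=0°, θ1=90°, e=1)
t=2 rotate(1, -90) ⇒ joint angles (θ0=0°, θ1=0°, e=1)
t=3 rotate(1, -90) ⇒ joint angles (θ0=0°, θ1=270°, e=1)
no rival 3-sequence matches.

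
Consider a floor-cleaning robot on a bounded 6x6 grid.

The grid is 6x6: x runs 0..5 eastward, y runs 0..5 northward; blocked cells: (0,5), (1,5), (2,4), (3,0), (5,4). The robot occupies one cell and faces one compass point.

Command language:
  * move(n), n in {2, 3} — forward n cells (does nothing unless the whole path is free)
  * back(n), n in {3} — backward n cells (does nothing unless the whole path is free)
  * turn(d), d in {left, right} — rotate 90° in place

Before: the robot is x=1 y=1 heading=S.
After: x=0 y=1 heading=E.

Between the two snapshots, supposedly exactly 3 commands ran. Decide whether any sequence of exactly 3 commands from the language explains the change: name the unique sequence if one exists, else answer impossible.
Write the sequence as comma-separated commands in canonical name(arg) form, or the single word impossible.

turn(left), move(2), back(3)

key: order matters: swapping turn(left) and back(3) lands elsewhere
from: x=1 y=1 heading=S
1. turn(left) → x=1 y=1 heading=E
2. move(2) → x=3 y=1 heading=E
3. back(3) → x=0 y=1 heading=E
all 125 alternatives checked — unique.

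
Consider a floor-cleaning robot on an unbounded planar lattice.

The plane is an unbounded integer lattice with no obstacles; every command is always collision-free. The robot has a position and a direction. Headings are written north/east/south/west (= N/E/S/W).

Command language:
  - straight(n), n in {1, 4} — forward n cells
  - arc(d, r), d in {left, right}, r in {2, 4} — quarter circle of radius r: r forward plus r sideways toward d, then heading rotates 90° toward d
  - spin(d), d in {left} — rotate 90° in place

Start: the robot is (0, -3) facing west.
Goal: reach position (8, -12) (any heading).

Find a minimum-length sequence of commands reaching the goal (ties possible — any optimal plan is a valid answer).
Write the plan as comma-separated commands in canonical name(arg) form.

spin(left), arc(left, 4), arc(right, 4), straight(1)

t0: (0, -3) facing west
1. spin(left) → (0, -3) facing south
2. arc(left, 4) → (4, -7) facing east
3. arc(right, 4) → (8, -11) facing south
4. straight(1) → (8, -12) facing south
minimal: 4 command(s), checked below 4.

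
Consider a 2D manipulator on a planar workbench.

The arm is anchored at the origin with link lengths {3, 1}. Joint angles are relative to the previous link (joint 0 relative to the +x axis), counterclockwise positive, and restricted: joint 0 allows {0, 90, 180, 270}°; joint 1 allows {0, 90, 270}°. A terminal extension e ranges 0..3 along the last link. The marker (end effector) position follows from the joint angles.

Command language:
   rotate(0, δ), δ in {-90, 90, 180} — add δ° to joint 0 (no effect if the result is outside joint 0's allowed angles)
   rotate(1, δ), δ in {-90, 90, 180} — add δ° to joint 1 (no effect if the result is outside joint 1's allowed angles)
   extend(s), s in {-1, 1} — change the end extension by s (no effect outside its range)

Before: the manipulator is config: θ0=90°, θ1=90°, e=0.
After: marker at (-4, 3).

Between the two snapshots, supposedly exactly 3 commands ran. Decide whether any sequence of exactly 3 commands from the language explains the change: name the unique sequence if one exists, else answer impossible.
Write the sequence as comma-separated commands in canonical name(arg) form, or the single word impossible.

extend(1), extend(1), extend(1)

from: config: θ0=90°, θ1=90°, e=0
step 1 (extend(1)): config: θ0=90°, θ1=90°, e=1
step 2 (extend(1)): config: θ0=90°, θ1=90°, e=2
step 3 (extend(1)): config: θ0=90°, θ1=90°, e=3
all 512 alternatives checked — unique.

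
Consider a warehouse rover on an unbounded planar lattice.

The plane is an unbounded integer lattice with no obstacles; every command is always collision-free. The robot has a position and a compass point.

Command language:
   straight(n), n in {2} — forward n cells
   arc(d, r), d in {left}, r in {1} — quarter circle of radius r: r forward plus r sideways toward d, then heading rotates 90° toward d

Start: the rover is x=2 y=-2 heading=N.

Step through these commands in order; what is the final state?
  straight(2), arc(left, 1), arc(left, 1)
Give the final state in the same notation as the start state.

x=0 y=0 heading=S

initial: x=2 y=-2 heading=N
1. straight(2) → x=2 y=0 heading=N
2. arc(left, 1) → x=1 y=1 heading=W
3. arc(left, 1) → x=0 y=0 heading=S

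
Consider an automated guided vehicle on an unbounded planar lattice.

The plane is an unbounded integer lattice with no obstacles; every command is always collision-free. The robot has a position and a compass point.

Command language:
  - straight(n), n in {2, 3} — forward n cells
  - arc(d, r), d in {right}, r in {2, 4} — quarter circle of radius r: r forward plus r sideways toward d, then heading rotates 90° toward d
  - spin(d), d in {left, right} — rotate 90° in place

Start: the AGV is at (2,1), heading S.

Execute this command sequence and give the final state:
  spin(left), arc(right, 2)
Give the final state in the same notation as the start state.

at (4,-1), heading S

initial: at (2,1), heading S
t=1 spin(left) ⇒ at (2,1), heading E
t=2 arc(right, 2) ⇒ at (4,-1), heading S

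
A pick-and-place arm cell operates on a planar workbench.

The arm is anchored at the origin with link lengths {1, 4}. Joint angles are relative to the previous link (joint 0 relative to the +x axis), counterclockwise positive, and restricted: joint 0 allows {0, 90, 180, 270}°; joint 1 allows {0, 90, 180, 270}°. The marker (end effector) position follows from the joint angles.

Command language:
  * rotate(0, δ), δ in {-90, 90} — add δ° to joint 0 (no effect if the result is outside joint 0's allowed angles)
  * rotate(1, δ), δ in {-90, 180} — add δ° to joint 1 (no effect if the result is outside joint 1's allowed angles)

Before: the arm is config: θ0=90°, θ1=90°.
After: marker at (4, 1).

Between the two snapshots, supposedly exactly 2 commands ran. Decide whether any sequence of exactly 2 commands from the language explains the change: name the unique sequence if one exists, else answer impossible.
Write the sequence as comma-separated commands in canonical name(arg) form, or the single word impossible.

initial: config: θ0=90°, θ1=90°
1. rotate(1, -90) → config: θ0=90°, θ1=0°
2. rotate(1, -90) → config: θ0=90°, θ1=270°
uniquely the one of 16 2-step routes that fits.

rotate(1, -90), rotate(1, -90)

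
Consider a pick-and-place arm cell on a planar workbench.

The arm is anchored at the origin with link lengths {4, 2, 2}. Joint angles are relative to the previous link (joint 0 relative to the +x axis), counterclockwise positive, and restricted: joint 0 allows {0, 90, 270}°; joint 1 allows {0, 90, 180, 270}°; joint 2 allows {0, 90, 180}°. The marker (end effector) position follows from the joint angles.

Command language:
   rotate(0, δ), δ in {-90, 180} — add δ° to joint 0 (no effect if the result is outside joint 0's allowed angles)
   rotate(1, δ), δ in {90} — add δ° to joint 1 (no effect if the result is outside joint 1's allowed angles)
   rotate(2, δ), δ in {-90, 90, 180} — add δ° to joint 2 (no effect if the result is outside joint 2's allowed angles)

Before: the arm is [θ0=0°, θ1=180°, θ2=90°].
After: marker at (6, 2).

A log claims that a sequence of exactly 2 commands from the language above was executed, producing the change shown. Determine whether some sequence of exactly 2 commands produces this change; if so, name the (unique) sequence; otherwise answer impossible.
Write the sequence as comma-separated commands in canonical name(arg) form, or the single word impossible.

rotate(1, 90), rotate(1, 90)

initial: [θ0=0°, θ1=180°, θ2=90°]
1. rotate(1, 90) → [θ0=0°, θ1=270°, θ2=90°]
2. rotate(1, 90) → [θ0=0°, θ1=0°, θ2=90°]
all 36 alternatives checked — unique.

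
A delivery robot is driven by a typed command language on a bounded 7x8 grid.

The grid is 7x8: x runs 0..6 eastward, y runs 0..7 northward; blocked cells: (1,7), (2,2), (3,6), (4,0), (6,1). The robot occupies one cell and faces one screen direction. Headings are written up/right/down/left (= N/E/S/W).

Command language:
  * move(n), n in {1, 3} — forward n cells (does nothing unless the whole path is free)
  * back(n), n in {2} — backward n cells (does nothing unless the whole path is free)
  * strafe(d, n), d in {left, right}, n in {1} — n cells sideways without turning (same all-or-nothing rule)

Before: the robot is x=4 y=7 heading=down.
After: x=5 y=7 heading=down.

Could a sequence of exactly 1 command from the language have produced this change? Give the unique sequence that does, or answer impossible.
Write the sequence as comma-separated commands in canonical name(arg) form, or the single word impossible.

strafe(left, 1)

key: heading stays S — the single command does not turn
initial: x=4 y=7 heading=down
[1] after strafe(left, 1): x=5 y=7 heading=down
no other 1-command option fits: unique.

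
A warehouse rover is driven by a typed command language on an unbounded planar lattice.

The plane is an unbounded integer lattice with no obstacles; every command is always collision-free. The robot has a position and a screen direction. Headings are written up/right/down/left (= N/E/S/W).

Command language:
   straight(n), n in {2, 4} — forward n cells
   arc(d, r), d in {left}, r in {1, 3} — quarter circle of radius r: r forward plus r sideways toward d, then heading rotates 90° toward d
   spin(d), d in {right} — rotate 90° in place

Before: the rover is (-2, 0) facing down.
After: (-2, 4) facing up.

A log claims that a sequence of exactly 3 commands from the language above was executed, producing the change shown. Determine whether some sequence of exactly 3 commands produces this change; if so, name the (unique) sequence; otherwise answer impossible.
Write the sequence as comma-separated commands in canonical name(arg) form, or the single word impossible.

spin(right), spin(right), straight(4)

key: cell and facing (now N) both changed — the 3 commands mix motion and turning
start: (-2, 0) facing down
t=1 spin(right) ⇒ (-2, 0) facing left
t=2 spin(right) ⇒ (-2, 0) facing up
t=3 straight(4) ⇒ (-2, 4) facing up
no rival 3-sequence matches.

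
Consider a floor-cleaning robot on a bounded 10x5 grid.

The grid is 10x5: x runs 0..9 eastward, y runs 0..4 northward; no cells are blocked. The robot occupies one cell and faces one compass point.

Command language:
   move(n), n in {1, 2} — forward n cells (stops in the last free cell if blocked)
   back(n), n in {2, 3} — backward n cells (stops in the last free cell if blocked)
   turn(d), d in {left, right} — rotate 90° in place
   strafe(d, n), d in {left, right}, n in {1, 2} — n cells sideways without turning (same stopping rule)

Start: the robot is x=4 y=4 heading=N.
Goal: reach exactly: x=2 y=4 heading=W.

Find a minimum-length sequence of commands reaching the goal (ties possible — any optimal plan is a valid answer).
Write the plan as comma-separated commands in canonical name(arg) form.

begin: x=4 y=4 heading=N
[1] after strafe(left, 2): x=2 y=4 heading=N
[2] after turn(left): x=2 y=4 heading=W
no 1-step plan works, so 2 is optimal.

strafe(left, 2), turn(left)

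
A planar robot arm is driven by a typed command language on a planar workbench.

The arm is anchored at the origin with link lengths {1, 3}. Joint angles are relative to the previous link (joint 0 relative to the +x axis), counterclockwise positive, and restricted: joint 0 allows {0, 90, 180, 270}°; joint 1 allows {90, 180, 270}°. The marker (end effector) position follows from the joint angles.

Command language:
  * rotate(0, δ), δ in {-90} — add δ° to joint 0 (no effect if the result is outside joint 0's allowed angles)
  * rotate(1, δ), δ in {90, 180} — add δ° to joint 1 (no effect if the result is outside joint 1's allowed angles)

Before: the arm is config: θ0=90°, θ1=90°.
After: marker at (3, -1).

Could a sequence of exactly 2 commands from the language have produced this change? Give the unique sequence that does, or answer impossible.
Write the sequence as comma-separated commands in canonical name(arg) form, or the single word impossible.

rotate(0, -90), rotate(0, -90)

begin: config: θ0=90°, θ1=90°
1. rotate(0, -90) → config: θ0=0°, θ1=90°
2. rotate(0, -90) → config: θ0=270°, θ1=90°
uniquely the one of 9 2-step routes that fits.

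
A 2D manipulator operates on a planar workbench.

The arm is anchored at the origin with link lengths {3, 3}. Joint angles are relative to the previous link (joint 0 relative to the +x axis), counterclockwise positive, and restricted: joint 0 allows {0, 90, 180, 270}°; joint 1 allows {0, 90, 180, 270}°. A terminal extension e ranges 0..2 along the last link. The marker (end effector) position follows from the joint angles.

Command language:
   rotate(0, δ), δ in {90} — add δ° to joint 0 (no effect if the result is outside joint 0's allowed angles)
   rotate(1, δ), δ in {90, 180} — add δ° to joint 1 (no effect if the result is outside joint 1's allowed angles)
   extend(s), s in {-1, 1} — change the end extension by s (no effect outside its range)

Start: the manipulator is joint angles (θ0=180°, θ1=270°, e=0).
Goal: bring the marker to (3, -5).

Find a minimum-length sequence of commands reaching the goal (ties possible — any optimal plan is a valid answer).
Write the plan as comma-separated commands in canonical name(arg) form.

rotate(0, 90), rotate(0, 90), extend(1), extend(1)

from: joint angles (θ0=180°, θ1=270°, e=0)
t=1 rotate(0, 90) ⇒ joint angles (θ0=270°, θ1=270°, e=0)
t=2 rotate(0, 90) ⇒ joint angles (θ0=0°, θ1=270°, e=0)
t=3 extend(1) ⇒ joint angles (θ0=0°, θ1=270°, e=1)
t=4 extend(1) ⇒ joint angles (θ0=0°, θ1=270°, e=2)
nothing shorter than 4 reaches the goal.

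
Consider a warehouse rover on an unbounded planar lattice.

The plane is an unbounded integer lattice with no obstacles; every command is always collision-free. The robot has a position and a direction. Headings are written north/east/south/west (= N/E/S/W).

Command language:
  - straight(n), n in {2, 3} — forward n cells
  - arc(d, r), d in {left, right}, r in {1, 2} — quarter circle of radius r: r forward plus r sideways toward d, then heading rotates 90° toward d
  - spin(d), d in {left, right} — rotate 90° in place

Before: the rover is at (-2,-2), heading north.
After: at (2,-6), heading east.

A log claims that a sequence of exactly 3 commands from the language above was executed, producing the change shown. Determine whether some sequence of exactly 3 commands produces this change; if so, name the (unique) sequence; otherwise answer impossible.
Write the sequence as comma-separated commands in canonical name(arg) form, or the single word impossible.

spin(right), arc(right, 2), arc(left, 2)

key: cell and facing (now E) both changed — the 3 commands mix motion and turning
from: at (-2,-2), heading north
[1] after spin(right): at (-2,-2), heading east
[2] after arc(right, 2): at (0,-4), heading south
[3] after arc(left, 2): at (2,-6), heading east
no other 3-command option fits: unique.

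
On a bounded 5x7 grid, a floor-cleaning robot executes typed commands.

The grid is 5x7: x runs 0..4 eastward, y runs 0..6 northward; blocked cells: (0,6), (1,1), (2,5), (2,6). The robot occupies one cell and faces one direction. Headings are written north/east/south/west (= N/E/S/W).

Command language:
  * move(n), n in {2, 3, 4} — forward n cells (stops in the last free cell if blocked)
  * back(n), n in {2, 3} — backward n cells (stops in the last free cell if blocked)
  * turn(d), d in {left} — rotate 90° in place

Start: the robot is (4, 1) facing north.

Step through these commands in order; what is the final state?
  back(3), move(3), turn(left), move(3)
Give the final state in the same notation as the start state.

(1, 3) facing west

from: (4, 1) facing north
[1] after back(3): (4, 0) facing north
[2] after move(3): (4, 3) facing north
[3] after turn(left): (4, 3) facing west
[4] after move(3): (1, 3) facing west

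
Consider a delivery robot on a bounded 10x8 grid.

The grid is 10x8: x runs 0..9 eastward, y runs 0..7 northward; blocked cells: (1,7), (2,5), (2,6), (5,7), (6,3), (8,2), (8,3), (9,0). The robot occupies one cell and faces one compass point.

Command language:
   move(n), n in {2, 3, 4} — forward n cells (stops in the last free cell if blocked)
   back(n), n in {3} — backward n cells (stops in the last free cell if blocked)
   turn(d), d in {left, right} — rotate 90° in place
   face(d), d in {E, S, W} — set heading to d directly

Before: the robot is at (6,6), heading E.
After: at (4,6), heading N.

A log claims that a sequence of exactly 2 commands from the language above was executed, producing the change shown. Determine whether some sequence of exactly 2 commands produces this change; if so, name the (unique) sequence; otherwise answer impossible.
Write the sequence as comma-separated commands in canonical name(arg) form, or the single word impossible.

impossible

checked all 2-command options: none fits.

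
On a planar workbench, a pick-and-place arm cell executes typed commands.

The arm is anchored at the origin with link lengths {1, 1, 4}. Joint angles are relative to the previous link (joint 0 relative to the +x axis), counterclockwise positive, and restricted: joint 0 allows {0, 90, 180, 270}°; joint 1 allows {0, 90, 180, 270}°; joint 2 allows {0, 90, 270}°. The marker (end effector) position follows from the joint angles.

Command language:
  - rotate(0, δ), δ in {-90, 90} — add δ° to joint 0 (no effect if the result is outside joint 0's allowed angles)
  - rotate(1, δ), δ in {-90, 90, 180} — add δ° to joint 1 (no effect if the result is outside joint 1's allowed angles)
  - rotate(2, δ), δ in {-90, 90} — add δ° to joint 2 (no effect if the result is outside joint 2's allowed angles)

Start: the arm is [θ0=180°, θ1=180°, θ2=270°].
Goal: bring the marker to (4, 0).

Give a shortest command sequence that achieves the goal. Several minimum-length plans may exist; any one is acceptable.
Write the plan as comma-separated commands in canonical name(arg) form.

t0: [θ0=180°, θ1=180°, θ2=270°]
step 1 (rotate(2, 90)): [θ0=180°, θ1=180°, θ2=0°]
nothing shorter than 1 reaches the goal.

rotate(2, 90)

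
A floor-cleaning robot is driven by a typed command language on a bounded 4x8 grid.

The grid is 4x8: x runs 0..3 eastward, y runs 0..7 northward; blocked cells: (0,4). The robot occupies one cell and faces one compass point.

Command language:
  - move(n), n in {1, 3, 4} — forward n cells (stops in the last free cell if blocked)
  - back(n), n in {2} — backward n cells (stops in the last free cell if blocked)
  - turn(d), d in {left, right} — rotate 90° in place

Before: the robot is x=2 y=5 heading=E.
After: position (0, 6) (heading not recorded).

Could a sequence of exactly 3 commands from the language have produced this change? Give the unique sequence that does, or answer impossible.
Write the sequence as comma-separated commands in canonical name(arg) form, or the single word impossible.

back(2), turn(left), move(1)

key: order matters: swapping back(2) and move(1) lands elsewhere
from: x=2 y=5 heading=E
t=1 back(2) ⇒ x=0 y=5 heading=E
t=2 turn(left) ⇒ x=0 y=5 heading=N
t=3 move(1) ⇒ x=0 y=6 heading=N
uniquely the one of 216 3-step routes that fits.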